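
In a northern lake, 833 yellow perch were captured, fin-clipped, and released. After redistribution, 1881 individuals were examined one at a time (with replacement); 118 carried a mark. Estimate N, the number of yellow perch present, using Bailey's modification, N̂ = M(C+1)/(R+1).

N̂ = 833·(1881+1)/(118+1) = 833·1882/119 = 1567706/119 = 13174

N = 13,174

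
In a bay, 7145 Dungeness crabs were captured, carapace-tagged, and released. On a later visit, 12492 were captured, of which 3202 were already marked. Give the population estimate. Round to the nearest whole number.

N ≈ 27,875

Lincoln-Petersen assumes M/N = R/C, so N = M·C / R.
N = (7145 × 12492) / 3202 = 89255340 / 3202 ≈ 27874.9 → 27875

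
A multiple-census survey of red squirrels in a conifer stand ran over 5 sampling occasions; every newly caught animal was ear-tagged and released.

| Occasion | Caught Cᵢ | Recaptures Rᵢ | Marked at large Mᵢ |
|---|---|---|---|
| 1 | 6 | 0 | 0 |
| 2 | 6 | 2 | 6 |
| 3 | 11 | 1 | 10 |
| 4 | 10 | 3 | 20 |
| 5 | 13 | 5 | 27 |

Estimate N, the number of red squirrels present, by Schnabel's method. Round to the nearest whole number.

Σ MᵢCᵢ = 0·6 + 6·6 + 10·11 + 20·10 + 27·13 = 0 + 36 + 110 + 200 + 351 = 697
Σ Rᵢ = 0 + 2 + 1 + 3 + 5 = 11
N̂ = 697 / 11 ≈ 63.4 → 63

N ≈ 63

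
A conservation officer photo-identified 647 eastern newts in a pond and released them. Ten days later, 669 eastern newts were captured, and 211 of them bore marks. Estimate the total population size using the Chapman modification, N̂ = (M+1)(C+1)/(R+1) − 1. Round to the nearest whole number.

N ≈ 2047

N̂ = (647+1)(669+1)/(211+1) − 1 = 648·670/212 − 1
= 434160/212 − 1 ≈ 2047.9 − 1 ≈ 2046.9 → 2047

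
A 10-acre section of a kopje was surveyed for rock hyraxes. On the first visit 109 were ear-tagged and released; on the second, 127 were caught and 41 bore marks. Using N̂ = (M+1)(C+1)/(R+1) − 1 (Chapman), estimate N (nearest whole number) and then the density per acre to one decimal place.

density ≈ 33.4 rock hyraxes per acre

N̂ = 110·128/42 − 1 = 14080/42 − 1 ≈ 334.2 → 334
Density = N̂ / area = 334 / 10 ≈ 33.40 → 33.4 per acre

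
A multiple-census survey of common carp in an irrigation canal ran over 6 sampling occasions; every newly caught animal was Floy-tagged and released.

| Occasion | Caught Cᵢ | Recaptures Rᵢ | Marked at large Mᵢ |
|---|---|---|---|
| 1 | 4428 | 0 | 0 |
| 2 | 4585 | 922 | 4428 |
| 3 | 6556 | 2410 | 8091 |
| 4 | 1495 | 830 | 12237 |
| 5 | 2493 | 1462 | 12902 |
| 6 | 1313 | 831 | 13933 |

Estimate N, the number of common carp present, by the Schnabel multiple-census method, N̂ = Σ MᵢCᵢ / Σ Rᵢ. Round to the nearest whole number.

Σ MᵢCᵢ = 0·4428 + 4428·4585 + 8091·6556 + 12237·1495 + 12902·2493 + 13933·1313 = 0 + 20302380 + 53044596 + 18294315 + 32164686 + 18294029 = 142100006
Σ Rᵢ = 0 + 922 + 2410 + 830 + 1462 + 831 = 6455
N̂ = 142100006 / 6455 ≈ 22013.9 → 22014

N ≈ 22,014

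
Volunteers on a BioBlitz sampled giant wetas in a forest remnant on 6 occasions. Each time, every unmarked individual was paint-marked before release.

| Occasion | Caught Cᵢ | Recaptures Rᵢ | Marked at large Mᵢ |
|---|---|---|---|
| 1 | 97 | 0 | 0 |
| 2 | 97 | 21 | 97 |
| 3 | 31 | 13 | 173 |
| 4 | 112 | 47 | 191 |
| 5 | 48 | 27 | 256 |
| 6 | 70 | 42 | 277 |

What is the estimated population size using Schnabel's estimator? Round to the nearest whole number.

Σ MᵢCᵢ = 0·97 + 97·97 + 173·31 + 191·112 + 256·48 + 277·70 = 0 + 9409 + 5363 + 21392 + 12288 + 19390 = 67842
Σ Rᵢ = 0 + 21 + 13 + 47 + 27 + 42 = 150
N̂ = 67842 / 150 ≈ 452.3 → 452

N ≈ 452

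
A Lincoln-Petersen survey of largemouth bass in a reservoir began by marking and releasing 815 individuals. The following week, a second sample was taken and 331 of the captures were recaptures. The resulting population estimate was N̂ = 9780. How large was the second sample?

C = 3972

From N = M·C/R: C = N·R / M = 9780·331 / 815 = 3237180 / 815 = 3972.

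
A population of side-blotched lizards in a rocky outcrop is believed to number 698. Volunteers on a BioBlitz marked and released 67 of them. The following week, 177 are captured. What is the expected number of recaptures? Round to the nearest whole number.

expected recaptures ≈ 17

Expected recaptures E[R] = M·C / N.
E[R] = 67 × 177 / 698 = 11859 / 698 ≈ 17.0 → 17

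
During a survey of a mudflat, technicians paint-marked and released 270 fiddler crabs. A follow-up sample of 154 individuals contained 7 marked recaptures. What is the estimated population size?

The marked fraction in the recapture sample should equal the marked fraction in the population: 7/154 = 270/N.
N = (270 × 154) / 7 = 41580 / 7 = 5940

N = 5940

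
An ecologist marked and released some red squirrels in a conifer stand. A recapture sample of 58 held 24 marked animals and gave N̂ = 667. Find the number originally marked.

From N = M·C/R: M = N·R / C = 667·24 / 58 = 16008 / 58 = 276.

M = 276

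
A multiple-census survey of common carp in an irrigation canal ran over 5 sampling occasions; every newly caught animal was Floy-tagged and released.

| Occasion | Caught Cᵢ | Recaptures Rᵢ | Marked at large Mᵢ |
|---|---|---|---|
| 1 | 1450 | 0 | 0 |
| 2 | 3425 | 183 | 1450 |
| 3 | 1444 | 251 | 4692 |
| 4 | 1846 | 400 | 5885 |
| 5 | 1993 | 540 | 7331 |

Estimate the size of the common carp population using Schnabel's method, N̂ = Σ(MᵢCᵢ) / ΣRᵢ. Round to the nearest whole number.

N ≈ 27,086

Σ MᵢCᵢ = 0·1450 + 1450·3425 + 4692·1444 + 5885·1846 + 7331·1993 = 0 + 4966250 + 6775248 + 10863710 + 14610683 = 37215891
Σ Rᵢ = 0 + 183 + 251 + 400 + 540 = 1374
N̂ = 37215891 / 1374 ≈ 27085.8 → 27086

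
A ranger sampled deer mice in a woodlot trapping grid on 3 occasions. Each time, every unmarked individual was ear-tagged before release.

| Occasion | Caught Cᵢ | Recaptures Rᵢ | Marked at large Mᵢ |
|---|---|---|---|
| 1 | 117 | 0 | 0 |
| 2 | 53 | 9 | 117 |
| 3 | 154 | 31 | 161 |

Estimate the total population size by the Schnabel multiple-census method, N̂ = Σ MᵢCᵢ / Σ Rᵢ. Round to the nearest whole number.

N ≈ 775

Σ MᵢCᵢ = 0·117 + 117·53 + 161·154 = 0 + 6201 + 24794 = 30995
Σ Rᵢ = 0 + 9 + 31 = 40
N̂ = 30995 / 40 ≈ 774.9 → 775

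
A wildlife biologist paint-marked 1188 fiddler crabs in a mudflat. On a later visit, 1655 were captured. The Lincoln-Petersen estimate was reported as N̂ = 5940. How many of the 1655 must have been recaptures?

R = 331

From N = M·C/R: R = M·C / N = 1188·1655 / 5940 = 1966140 / 5940 = 331.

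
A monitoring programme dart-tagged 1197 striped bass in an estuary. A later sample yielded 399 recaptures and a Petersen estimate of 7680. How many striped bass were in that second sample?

From N = M·C/R: C = N·R / M = 7680·399 / 1197 = 3064320 / 1197 = 2560.

C = 2560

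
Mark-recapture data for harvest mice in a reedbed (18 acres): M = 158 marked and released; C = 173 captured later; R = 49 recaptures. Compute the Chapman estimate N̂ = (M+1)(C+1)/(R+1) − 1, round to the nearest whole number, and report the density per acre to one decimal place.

density ≈ 30.7 harvest mice per acre

N̂ = 159·174/50 − 1 = 27666/50 − 1 ≈ 552.3 → 552
Density = N̂ / area = 552 / 18 ≈ 30.67 → 30.7 per acre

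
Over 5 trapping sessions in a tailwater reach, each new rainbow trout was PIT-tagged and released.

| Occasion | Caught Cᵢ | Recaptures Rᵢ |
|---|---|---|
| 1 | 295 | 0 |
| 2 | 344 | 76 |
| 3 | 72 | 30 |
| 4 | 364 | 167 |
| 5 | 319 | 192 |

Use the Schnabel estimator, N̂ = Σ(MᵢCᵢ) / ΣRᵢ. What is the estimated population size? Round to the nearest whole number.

N ≈ 1329

Marked at large before each occasion: Mᵢ = Σⱼ<ᵢ (Cⱼ − Rⱼ) → M1=0, M2=295, M3=563, M4=605, M5=802
Σ MᵢCᵢ = 0·295 + 295·344 + 563·72 + 605·364 + 802·319 = 0 + 101480 + 40536 + 220220 + 255838 = 618074
Σ Rᵢ = 0 + 76 + 30 + 167 + 192 = 465
N̂ = 618074 / 465 ≈ 1329.2 → 1329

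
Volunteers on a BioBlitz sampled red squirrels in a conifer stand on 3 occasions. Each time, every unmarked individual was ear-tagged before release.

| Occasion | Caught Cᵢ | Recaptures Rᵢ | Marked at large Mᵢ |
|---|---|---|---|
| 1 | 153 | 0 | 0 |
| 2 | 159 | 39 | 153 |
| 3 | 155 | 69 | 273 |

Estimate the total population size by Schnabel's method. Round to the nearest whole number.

Σ MᵢCᵢ = 0·153 + 153·159 + 273·155 = 0 + 24327 + 42315 = 66642
Σ Rᵢ = 0 + 39 + 69 = 108
N̂ = 66642 / 108 ≈ 617.1 → 617

N ≈ 617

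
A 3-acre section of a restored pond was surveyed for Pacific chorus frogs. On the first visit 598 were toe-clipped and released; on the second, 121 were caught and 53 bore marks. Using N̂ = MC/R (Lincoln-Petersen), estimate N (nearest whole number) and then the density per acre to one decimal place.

N̂ = 598·121/53 = 72358/53 ≈ 1365.2 → 1365
Density = N̂ / area = 1365 / 3 = 455.0 per acre

density ≈ 455.0 Pacific chorus frogs per acre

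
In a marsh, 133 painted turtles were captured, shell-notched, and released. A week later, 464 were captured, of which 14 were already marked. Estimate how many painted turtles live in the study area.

Lincoln-Petersen assumes M/N = R/C, so N = M·C / R.
N = (133 × 464) / 14 = 61712 / 14 = 4408

N = 4408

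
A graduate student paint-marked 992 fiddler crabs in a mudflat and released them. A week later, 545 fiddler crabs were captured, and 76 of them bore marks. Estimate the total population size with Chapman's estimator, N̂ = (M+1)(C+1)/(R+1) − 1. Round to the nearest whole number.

N ≈ 7040

N̂ = (992+1)(545+1)/(76+1) − 1 = 993·546/77 − 1
= 542178/77 − 1 ≈ 7041.3 − 1 ≈ 7040.3 → 7040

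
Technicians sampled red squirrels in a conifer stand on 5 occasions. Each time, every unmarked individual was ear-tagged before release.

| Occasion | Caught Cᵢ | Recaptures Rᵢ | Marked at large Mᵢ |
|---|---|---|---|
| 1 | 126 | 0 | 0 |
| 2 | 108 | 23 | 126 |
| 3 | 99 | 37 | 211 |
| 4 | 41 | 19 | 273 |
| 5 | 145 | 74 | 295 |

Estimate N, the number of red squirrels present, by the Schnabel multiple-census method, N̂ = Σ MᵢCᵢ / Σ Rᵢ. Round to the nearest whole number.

N ≈ 578

Σ MᵢCᵢ = 0·126 + 126·108 + 211·99 + 273·41 + 295·145 = 0 + 13608 + 20889 + 11193 + 42775 = 88465
Σ Rᵢ = 0 + 23 + 37 + 19 + 74 = 153
N̂ = 88465 / 153 ≈ 578.2 → 578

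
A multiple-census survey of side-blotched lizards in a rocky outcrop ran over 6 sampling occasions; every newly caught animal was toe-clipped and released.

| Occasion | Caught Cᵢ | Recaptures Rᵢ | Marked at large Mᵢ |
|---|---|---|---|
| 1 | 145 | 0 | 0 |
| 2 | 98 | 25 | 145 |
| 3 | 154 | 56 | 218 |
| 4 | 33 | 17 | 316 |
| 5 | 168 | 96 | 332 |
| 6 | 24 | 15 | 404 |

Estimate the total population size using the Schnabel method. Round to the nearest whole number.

N ≈ 592

Σ MᵢCᵢ = 0·145 + 145·98 + 218·154 + 316·33 + 332·168 + 404·24 = 0 + 14210 + 33572 + 10428 + 55776 + 9696 = 123682
Σ Rᵢ = 0 + 25 + 56 + 17 + 96 + 15 = 209
N̂ = 123682 / 209 ≈ 591.8 → 592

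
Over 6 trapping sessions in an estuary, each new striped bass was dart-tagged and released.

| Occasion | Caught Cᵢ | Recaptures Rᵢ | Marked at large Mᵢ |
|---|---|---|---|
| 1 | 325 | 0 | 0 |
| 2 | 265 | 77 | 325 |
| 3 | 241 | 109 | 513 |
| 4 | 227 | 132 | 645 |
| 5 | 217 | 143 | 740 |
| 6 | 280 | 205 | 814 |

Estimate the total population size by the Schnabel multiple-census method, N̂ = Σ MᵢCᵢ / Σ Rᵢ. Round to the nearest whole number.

Σ MᵢCᵢ = 0·325 + 325·265 + 513·241 + 645·227 + 740·217 + 814·280 = 0 + 86125 + 123633 + 146415 + 160580 + 227920 = 744673
Σ Rᵢ = 0 + 77 + 109 + 132 + 143 + 205 = 666
N̂ = 744673 / 666 ≈ 1118.1 → 1118

N ≈ 1118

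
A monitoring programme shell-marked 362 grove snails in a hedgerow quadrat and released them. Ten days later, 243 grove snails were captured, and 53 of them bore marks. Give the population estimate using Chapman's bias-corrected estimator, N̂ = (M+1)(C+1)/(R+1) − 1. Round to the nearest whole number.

N̂ = (362+1)(243+1)/(53+1) − 1 = 363·244/54 − 1
= 88572/54 − 1 ≈ 1640.2 − 1 ≈ 1639.2 → 1639

N ≈ 1639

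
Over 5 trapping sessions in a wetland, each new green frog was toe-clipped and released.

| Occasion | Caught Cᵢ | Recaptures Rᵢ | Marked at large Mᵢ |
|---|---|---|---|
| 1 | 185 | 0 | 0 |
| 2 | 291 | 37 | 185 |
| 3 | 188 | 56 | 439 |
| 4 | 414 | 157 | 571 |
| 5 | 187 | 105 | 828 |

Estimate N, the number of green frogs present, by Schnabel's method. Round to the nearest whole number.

N ≈ 1486

Σ MᵢCᵢ = 0·185 + 185·291 + 439·188 + 571·414 + 828·187 = 0 + 53835 + 82532 + 236394 + 154836 = 527597
Σ Rᵢ = 0 + 37 + 56 + 157 + 105 = 355
N̂ = 527597 / 355 ≈ 1486.2 → 1486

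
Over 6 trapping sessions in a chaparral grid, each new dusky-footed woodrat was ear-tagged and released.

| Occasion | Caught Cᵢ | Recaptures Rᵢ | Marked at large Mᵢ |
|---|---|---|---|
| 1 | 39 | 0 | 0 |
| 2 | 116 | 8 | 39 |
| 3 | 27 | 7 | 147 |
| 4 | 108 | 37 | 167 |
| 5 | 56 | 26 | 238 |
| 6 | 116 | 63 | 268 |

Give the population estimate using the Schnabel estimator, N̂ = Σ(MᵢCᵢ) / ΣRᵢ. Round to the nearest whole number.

Σ MᵢCᵢ = 0·39 + 39·116 + 147·27 + 167·108 + 238·56 + 268·116 = 0 + 4524 + 3969 + 18036 + 13328 + 31088 = 70945
Σ Rᵢ = 0 + 8 + 7 + 37 + 26 + 63 = 141
N̂ = 70945 / 141 ≈ 503.2 → 503

N ≈ 503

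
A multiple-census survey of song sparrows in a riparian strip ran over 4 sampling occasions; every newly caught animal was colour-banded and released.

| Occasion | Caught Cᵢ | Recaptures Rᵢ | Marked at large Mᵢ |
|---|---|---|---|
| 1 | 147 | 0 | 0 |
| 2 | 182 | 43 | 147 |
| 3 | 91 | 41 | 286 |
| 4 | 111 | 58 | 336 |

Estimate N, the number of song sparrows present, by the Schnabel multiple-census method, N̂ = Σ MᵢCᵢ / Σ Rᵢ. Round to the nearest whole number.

N ≈ 634

Σ MᵢCᵢ = 0·147 + 147·182 + 286·91 + 336·111 = 0 + 26754 + 26026 + 37296 = 90076
Σ Rᵢ = 0 + 43 + 41 + 58 = 142
N̂ = 90076 / 142 ≈ 634.3 → 634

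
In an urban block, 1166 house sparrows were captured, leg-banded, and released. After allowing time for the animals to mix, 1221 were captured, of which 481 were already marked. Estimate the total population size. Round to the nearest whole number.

N ≈ 2960

Lincoln-Petersen assumes M/N = R/C, so N = M·C / R.
N = (1166 × 1221) / 481 = 1423686 / 481 ≈ 2959.8 → 2960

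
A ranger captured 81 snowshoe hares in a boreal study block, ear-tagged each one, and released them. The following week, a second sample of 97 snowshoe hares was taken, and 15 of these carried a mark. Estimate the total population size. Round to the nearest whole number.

Lincoln-Petersen assumes M/N = R/C, so N = M·C / R.
N = (81 × 97) / 15 = 7857 / 15 ≈ 523.8 → 524

N ≈ 524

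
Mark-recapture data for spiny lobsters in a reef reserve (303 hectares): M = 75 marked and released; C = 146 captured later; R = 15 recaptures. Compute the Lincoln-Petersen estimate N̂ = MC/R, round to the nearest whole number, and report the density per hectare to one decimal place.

N̂ = 75·146/15 = 10950/15 = 730
Density = N̂ / area = 730 / 303 ≈ 2.41 → 2.4 per hectare

density ≈ 2.4 spiny lobsters per hectare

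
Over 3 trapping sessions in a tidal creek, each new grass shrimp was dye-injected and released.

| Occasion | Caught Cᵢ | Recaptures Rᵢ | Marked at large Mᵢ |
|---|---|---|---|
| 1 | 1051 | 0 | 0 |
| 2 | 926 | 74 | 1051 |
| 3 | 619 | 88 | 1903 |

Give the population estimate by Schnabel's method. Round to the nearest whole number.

N ≈ 13,279

Σ MᵢCᵢ = 0·1051 + 1051·926 + 1903·619 = 0 + 973226 + 1177957 = 2151183
Σ Rᵢ = 0 + 74 + 88 = 162
N̂ = 2151183 / 162 ≈ 13278.9 → 13279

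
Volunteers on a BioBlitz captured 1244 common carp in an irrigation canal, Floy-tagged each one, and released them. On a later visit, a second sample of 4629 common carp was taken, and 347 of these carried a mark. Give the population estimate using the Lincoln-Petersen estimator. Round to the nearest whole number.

N ≈ 16,595

Lincoln-Petersen assumes M/N = R/C, so N = M·C / R.
N = (1244 × 4629) / 347 = 5758476 / 347 ≈ 16595.0 → 16595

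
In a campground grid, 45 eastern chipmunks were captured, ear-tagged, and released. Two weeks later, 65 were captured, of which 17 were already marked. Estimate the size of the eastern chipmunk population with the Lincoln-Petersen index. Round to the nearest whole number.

N ≈ 172

Lincoln-Petersen assumes M/N = R/C, so N = M·C / R.
N = (45 × 65) / 17 = 2925 / 17 ≈ 172.1 → 172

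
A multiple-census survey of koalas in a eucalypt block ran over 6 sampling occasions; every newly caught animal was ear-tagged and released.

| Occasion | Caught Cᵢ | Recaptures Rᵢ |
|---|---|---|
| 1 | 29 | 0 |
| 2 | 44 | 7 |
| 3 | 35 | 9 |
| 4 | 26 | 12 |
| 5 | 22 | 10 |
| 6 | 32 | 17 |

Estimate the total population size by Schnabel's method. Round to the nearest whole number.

N ≈ 220

Marked at large before each occasion: Mᵢ = Σⱼ<ᵢ (Cⱼ − Rⱼ) → M1=0, M2=29, M3=66, M4=92, M5=106, M6=118
Σ MᵢCᵢ = 0·29 + 29·44 + 66·35 + 92·26 + 106·22 + 118·32 = 0 + 1276 + 2310 + 2392 + 2332 + 3776 = 12086
Σ Rᵢ = 0 + 7 + 9 + 12 + 10 + 17 = 55
N̂ = 12086 / 55 ≈ 219.7 → 220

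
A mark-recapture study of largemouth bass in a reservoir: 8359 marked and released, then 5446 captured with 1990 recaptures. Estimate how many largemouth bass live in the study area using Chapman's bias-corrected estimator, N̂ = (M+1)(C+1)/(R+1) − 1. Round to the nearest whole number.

N ≈ 22,870

N̂ = (8359+1)(5446+1)/(1990+1) − 1 = 8360·5447/1991 − 1
= 45536920/1991 − 1 ≈ 22871.4 − 1 ≈ 22870.4 → 22870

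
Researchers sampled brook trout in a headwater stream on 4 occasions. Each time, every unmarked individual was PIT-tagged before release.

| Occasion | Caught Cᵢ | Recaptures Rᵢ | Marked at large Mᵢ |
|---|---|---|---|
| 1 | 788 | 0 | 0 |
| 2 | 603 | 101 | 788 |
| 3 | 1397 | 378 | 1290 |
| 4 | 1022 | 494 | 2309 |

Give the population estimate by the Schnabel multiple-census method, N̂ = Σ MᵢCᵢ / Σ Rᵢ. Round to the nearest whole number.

Σ MᵢCᵢ = 0·788 + 788·603 + 1290·1397 + 2309·1022 = 0 + 475164 + 1802130 + 2359798 = 4637092
Σ Rᵢ = 0 + 101 + 378 + 494 = 973
N̂ = 4637092 / 973 ≈ 4765.8 → 4766

N ≈ 4766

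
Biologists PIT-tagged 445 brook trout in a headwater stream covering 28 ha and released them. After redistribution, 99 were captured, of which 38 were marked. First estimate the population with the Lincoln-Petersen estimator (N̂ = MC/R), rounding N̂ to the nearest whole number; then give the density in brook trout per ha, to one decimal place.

density ≈ 41.4 brook trout per ha

N̂ = 445·99/38 = 44055/38 ≈ 1159.3 → 1159
Density = N̂ / area = 1159 / 28 ≈ 41.39 → 41.4 per ha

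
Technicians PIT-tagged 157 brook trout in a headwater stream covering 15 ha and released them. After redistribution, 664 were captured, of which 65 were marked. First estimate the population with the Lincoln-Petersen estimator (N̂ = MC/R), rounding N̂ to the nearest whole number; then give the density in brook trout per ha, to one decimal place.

density ≈ 106.9 brook trout per ha

N̂ = 157·664/65 = 104248/65 ≈ 1603.8 → 1604
Density = N̂ / area = 1604 / 15 ≈ 106.93 → 106.9 per ha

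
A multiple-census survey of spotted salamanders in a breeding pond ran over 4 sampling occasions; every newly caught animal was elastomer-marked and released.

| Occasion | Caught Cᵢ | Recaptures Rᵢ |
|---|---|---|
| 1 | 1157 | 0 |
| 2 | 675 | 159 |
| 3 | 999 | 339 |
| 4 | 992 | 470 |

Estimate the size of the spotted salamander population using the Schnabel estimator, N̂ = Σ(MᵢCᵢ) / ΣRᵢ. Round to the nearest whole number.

Marked at large before each occasion: Mᵢ = Σⱼ<ᵢ (Cⱼ − Rⱼ) → M1=0, M2=1157, M3=1673, M4=2333
Σ MᵢCᵢ = 0·1157 + 1157·675 + 1673·999 + 2333·992 = 0 + 780975 + 1671327 + 2314336 = 4766638
Σ Rᵢ = 0 + 159 + 339 + 470 = 968
N̂ = 4766638 / 968 ≈ 4924.2 → 4924

N ≈ 4924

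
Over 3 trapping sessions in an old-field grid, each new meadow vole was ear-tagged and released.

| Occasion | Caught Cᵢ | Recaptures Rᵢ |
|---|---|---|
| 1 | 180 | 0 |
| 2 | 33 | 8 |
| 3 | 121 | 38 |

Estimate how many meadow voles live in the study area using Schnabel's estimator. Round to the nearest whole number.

N ≈ 668

Marked at large before each occasion: Mᵢ = Σⱼ<ᵢ (Cⱼ − Rⱼ) → M1=0, M2=180, M3=205
Σ MᵢCᵢ = 0·180 + 180·33 + 205·121 = 0 + 5940 + 24805 = 30745
Σ Rᵢ = 0 + 8 + 38 = 46
N̂ = 30745 / 46 ≈ 668.4 → 668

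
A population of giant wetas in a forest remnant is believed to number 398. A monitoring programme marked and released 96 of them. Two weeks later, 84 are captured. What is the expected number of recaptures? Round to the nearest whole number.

expected recaptures ≈ 20

Expected recaptures E[R] = M·C / N.
E[R] = 96 × 84 / 398 = 8064 / 398 ≈ 20.3 → 20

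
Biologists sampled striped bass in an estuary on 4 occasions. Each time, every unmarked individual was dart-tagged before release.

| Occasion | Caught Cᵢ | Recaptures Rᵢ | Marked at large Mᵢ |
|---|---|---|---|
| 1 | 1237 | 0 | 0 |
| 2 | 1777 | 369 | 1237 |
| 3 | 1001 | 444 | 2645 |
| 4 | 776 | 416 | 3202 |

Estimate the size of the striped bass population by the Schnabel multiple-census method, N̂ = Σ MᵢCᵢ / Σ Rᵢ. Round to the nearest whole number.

N ≈ 5965

Σ MᵢCᵢ = 0·1237 + 1237·1777 + 2645·1001 + 3202·776 = 0 + 2198149 + 2647645 + 2484752 = 7330546
Σ Rᵢ = 0 + 369 + 444 + 416 = 1229
N̂ = 7330546 / 1229 ≈ 5964.6 → 5965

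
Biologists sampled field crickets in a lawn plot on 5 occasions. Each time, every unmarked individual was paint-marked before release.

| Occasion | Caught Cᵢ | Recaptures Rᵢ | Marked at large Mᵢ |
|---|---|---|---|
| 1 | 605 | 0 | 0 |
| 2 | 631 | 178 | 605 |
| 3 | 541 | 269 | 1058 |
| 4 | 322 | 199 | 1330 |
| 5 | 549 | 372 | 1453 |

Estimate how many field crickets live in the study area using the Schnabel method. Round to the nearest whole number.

Σ MᵢCᵢ = 0·605 + 605·631 + 1058·541 + 1330·322 + 1453·549 = 0 + 381755 + 572378 + 428260 + 797697 = 2180090
Σ Rᵢ = 0 + 178 + 269 + 199 + 372 = 1018
N̂ = 2180090 / 1018 ≈ 2141.5 → 2142

N ≈ 2142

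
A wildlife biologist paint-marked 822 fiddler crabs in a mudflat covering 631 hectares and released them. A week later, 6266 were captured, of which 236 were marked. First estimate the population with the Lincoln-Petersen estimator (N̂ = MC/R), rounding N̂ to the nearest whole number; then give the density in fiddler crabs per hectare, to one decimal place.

density ≈ 34.6 fiddler crabs per hectare

N̂ = 822·6266/236 = 5150652/236 ≈ 21824.8 → 21825
Density = N̂ / area = 21825 / 631 ≈ 34.59 → 34.6 per hectare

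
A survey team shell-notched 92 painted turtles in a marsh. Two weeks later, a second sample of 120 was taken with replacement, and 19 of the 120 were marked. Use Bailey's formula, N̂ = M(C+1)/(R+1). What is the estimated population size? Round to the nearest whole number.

N ≈ 557

N̂ = 92·(120+1)/(19+1) = 92·121/20 = 11132/20 ≈ 556.6 → 557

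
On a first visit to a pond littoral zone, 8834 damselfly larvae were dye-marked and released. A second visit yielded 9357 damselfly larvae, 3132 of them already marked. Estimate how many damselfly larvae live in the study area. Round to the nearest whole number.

N ≈ 26,392

Lincoln-Petersen assumes M/N = R/C, so N = M·C / R.
N = (8834 × 9357) / 3132 = 82659738 / 3132 ≈ 26392.0 → 26392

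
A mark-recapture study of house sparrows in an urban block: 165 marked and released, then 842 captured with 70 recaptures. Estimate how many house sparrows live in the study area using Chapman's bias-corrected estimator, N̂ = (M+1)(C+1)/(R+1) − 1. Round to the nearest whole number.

N̂ = (165+1)(842+1)/(70+1) − 1 = 166·843/71 − 1
= 139938/71 − 1 ≈ 1971.0 − 1 ≈ 1970.0 → 1970

N ≈ 1970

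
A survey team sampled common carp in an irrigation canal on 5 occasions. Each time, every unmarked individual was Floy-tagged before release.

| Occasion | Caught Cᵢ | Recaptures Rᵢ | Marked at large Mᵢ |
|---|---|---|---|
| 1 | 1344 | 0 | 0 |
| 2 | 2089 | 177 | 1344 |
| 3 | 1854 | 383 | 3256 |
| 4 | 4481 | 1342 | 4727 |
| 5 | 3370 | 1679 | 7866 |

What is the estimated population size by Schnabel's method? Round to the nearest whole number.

Σ MᵢCᵢ = 0·1344 + 1344·2089 + 3256·1854 + 4727·4481 + 7866·3370 = 0 + 2807616 + 6036624 + 21181687 + 26508420 = 56534347
Σ Rᵢ = 0 + 177 + 383 + 1342 + 1679 = 3581
N̂ = 56534347 / 3581 ≈ 15787.3 → 15787

N ≈ 15,787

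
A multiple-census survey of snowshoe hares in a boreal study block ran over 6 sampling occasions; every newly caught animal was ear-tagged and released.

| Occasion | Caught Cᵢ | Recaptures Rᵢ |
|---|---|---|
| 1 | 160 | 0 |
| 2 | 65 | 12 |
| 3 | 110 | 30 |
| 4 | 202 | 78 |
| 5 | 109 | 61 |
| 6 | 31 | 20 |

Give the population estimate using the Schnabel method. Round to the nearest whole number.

Marked at large before each occasion: Mᵢ = Σⱼ<ᵢ (Cⱼ − Rⱼ) → M1=0, M2=160, M3=213, M4=293, M5=417, M6=465
Σ MᵢCᵢ = 0·160 + 160·65 + 213·110 + 293·202 + 417·109 + 465·31 = 0 + 10400 + 23430 + 59186 + 45453 + 14415 = 152884
Σ Rᵢ = 0 + 12 + 30 + 78 + 61 + 20 = 201
N̂ = 152884 / 201 ≈ 760.6 → 761

N ≈ 761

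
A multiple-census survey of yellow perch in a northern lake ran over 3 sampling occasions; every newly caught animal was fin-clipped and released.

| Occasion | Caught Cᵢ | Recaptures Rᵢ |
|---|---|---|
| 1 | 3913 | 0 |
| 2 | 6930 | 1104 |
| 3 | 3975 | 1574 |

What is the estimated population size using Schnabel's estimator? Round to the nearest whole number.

Marked at large before each occasion: Mᵢ = Σⱼ<ᵢ (Cⱼ − Rⱼ) → M1=0, M2=3913, M3=9739
Σ MᵢCᵢ = 0·3913 + 3913·6930 + 9739·3975 = 0 + 27117090 + 38712525 = 65829615
Σ Rᵢ = 0 + 1104 + 1574 = 2678
N̂ = 65829615 / 2678 ≈ 24581.6 → 24582

N ≈ 24,582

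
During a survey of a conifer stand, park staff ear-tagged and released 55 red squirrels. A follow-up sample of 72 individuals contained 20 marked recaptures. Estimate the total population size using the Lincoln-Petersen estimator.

N = (55 × 72) / 20 = 3960 / 20 = 198

N = 198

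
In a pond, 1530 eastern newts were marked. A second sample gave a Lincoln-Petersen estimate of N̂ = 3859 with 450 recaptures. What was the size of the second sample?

From N = M·C/R: C = N·R / M = 3859·450 / 1530 = 1736550 / 1530 = 1135.

C = 1135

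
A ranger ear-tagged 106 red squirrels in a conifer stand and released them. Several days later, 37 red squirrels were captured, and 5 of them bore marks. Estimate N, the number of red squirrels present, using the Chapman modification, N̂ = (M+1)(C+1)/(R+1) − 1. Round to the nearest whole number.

N ≈ 677

N̂ = (106+1)(37+1)/(5+1) − 1 = 107·38/6 − 1
= 4066/6 − 1 ≈ 677.7 − 1 ≈ 676.7 → 677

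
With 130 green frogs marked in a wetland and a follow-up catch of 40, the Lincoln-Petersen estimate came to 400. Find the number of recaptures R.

R = 13

From N = M·C/R: R = M·C / N = 130·40 / 400 = 5200 / 400 = 13.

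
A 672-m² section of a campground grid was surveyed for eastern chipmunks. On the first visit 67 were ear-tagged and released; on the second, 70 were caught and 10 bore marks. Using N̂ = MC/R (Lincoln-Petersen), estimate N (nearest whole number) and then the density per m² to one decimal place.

N̂ = 67·70/10 = 4690/10 = 469
Density = N̂ / area = 469 / 672 ≈ 0.70 → 0.7 per m²

density ≈ 0.7 eastern chipmunks per m²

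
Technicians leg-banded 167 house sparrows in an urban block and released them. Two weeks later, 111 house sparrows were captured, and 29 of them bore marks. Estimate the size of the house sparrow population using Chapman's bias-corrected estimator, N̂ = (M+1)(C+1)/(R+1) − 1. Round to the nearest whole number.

N ≈ 626

N̂ = (167+1)(111+1)/(29+1) − 1 = 168·112/30 − 1
= 18816/30 − 1 ≈ 627.2 − 1 ≈ 626.2 → 626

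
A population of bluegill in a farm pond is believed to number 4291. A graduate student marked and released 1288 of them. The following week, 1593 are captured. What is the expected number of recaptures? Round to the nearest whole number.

expected recaptures ≈ 478

Expected recaptures E[R] = M·C / N.
E[R] = 1288 × 1593 / 4291 = 2051784 / 4291 ≈ 478.2 → 478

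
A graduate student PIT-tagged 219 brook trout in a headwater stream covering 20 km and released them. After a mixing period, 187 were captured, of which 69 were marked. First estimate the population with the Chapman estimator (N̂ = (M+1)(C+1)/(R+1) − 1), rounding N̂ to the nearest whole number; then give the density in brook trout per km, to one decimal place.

density ≈ 29.5 brook trout per km

N̂ = 220·188/70 − 1 = 41360/70 − 1 ≈ 589.9 → 590
Density = N̂ / area = 590 / 20 ≈ 29.50 → 29.5 per km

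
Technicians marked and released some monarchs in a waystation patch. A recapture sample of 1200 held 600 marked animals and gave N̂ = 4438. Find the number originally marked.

From N = M·C/R: M = N·R / C = 4438·600 / 1200 = 2662800 / 1200 = 2219.

M = 2219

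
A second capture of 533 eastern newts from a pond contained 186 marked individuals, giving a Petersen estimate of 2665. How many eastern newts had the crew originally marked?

From N = M·C/R: M = N·R / C = 2665·186 / 533 = 495690 / 533 = 930.

M = 930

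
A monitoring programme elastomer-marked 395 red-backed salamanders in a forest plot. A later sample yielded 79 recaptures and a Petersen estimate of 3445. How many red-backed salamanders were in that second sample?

From N = M·C/R: C = N·R / M = 3445·79 / 395 = 272155 / 395 = 689.

C = 689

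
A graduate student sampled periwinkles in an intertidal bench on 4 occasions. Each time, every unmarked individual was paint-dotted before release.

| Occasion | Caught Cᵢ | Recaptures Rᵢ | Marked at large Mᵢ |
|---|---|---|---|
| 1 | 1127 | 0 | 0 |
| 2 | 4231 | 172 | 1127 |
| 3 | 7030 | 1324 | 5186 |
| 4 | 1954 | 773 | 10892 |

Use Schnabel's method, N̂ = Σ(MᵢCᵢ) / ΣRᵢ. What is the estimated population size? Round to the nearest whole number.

Σ MᵢCᵢ = 0·1127 + 1127·4231 + 5186·7030 + 10892·1954 = 0 + 4768337 + 36457580 + 21282968 = 62508885
Σ Rᵢ = 0 + 172 + 1324 + 773 = 2269
N̂ = 62508885 / 2269 ≈ 27549.1 → 27549

N ≈ 27,549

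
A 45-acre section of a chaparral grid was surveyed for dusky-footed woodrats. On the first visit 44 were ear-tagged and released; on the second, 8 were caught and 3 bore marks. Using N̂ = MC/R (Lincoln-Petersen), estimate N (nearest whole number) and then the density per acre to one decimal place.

density ≈ 2.6 dusky-footed woodrats per acre

N̂ = 44·8/3 = 352/3 ≈ 117.3 → 117
Density = N̂ / area = 117 / 45 ≈ 2.60 → 2.6 per acre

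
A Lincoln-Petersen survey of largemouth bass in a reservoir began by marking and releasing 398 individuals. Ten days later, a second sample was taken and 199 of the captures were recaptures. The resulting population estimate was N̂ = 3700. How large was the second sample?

From N = M·C/R: C = N·R / M = 3700·199 / 398 = 736300 / 398 = 1850.

C = 1850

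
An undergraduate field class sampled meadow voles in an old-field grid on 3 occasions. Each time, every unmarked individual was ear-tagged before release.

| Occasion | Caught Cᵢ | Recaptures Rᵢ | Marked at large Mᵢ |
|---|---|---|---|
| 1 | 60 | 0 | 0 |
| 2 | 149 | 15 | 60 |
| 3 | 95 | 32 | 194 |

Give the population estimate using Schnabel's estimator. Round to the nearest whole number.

Σ MᵢCᵢ = 0·60 + 60·149 + 194·95 = 0 + 8940 + 18430 = 27370
Σ Rᵢ = 0 + 15 + 32 = 47
N̂ = 27370 / 47 ≈ 582.3 → 582

N ≈ 582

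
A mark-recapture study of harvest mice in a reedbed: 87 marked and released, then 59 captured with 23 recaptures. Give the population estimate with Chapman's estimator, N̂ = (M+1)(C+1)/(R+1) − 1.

N̂ = (87+1)(59+1)/(23+1) − 1 = 88·60/24 − 1
= 5280/24 − 1 = 220 − 1 = 219

N = 219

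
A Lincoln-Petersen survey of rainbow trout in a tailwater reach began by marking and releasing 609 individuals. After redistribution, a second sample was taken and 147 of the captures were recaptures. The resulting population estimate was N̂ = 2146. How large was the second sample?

C = 518

From N = M·C/R: C = N·R / M = 2146·147 / 609 = 315462 / 609 = 518.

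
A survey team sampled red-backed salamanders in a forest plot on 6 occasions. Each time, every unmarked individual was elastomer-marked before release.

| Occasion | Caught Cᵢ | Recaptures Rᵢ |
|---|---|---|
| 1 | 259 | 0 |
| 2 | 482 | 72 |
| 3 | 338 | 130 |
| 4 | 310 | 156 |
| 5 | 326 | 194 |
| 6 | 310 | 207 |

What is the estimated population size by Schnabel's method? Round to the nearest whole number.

Marked at large before each occasion: Mᵢ = Σⱼ<ᵢ (Cⱼ − Rⱼ) → M1=0, M2=259, M3=669, M4=877, M5=1031, M6=1163
Σ MᵢCᵢ = 0·259 + 259·482 + 669·338 + 877·310 + 1031·326 + 1163·310 = 0 + 124838 + 226122 + 271870 + 336106 + 360530 = 1319466
Σ Rᵢ = 0 + 72 + 130 + 156 + 194 + 207 = 759
N̂ = 1319466 / 759 ≈ 1738.4 → 1738

N ≈ 1738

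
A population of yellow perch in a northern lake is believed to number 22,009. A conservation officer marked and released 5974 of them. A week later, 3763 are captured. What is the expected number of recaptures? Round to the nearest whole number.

expected recaptures ≈ 1021

Expected recaptures E[R] = M·C / N.
E[R] = 5974 × 3763 / 22009 = 22480162 / 22009 ≈ 1021.4 → 1021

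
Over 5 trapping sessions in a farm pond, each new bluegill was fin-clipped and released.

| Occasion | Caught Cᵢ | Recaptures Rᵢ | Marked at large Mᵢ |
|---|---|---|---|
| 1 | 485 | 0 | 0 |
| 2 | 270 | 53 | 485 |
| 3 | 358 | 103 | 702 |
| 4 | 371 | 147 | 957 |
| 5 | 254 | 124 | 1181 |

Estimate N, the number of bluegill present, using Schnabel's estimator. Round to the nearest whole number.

N ≈ 2429

Σ MᵢCᵢ = 0·485 + 485·270 + 702·358 + 957·371 + 1181·254 = 0 + 130950 + 251316 + 355047 + 299974 = 1037287
Σ Rᵢ = 0 + 53 + 103 + 147 + 124 = 427
N̂ = 1037287 / 427 ≈ 2429.2 → 2429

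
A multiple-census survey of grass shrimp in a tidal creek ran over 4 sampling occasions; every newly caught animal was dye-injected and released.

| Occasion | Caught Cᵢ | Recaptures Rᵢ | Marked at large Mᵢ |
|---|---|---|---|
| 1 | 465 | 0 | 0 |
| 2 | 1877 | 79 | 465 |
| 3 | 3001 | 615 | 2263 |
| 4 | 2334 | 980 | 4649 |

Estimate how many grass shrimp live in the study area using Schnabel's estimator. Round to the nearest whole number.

Σ MᵢCᵢ = 0·465 + 465·1877 + 2263·3001 + 4649·2334 = 0 + 872805 + 6791263 + 10850766 = 18514834
Σ Rᵢ = 0 + 79 + 615 + 980 = 1674
N̂ = 18514834 / 1674 ≈ 11060.2 → 11060

N ≈ 11,060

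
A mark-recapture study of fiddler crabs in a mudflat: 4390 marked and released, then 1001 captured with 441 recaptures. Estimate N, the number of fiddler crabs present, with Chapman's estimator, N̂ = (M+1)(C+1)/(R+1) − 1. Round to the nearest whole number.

N̂ = (4390+1)(1001+1)/(441+1) − 1 = 4391·1002/442 − 1
= 4399782/442 − 1 ≈ 9954.3 − 1 ≈ 9953.3 → 9953

N ≈ 9953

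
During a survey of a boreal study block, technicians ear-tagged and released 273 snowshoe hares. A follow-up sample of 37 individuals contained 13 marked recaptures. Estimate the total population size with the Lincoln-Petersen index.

N = 777

N = (273 × 37) / 13 = 10101 / 13 = 777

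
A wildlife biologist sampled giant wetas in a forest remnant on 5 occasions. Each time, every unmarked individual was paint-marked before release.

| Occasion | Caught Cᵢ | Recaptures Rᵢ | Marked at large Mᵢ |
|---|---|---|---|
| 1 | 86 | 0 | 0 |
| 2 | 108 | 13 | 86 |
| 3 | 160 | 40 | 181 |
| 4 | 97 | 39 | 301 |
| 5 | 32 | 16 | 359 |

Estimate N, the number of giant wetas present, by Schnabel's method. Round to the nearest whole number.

N ≈ 731

Σ MᵢCᵢ = 0·86 + 86·108 + 181·160 + 301·97 + 359·32 = 0 + 9288 + 28960 + 29197 + 11488 = 78933
Σ Rᵢ = 0 + 13 + 40 + 39 + 16 = 108
N̂ = 78933 / 108 ≈ 730.9 → 731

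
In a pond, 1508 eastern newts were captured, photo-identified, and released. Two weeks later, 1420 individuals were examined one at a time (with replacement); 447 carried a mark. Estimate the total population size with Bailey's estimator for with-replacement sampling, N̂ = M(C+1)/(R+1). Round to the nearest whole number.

N ≈ 4783

N̂ = 1508·(1420+1)/(447+1) = 1508·1421/448 = 2142868/448 ≈ 4783.2 → 4783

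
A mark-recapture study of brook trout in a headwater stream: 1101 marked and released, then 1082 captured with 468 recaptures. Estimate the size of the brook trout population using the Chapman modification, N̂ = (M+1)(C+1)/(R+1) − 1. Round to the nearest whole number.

N̂ = (1101+1)(1082+1)/(468+1) − 1 = 1102·1083/469 − 1
= 1193466/469 − 1 ≈ 2544.7 − 1 ≈ 2543.7 → 2544

N ≈ 2544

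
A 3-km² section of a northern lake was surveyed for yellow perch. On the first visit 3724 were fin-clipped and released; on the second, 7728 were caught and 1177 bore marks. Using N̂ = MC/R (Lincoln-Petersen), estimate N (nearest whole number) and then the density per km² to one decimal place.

N̂ = 3724·7728/1177 = 28779072/1177 ≈ 24451.2 → 24451
Density = N̂ / area = 24451 / 3 ≈ 8150.33 → 8150.3 per km²

density ≈ 8150.3 yellow perch per km²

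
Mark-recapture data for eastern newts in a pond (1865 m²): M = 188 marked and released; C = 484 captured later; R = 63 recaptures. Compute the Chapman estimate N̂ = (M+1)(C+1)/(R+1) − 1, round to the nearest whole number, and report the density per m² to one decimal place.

N̂ = 189·485/64 − 1 = 91665/64 − 1 ≈ 1431.3 → 1431
Density = N̂ / area = 1431 / 1865 ≈ 0.77 → 0.8 per m²

density ≈ 0.8 eastern newts per m²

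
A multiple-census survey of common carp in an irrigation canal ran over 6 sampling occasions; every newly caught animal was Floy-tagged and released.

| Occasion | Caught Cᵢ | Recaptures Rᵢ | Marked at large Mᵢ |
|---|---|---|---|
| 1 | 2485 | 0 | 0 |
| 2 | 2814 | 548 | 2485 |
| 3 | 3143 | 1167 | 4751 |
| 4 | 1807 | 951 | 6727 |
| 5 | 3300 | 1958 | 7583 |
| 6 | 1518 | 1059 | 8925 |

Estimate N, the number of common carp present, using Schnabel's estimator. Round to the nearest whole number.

N ≈ 12,784

Σ MᵢCᵢ = 0·2485 + 2485·2814 + 4751·3143 + 6727·1807 + 7583·3300 + 8925·1518 = 0 + 6992790 + 14932393 + 12155689 + 25023900 + 13548150 = 72652922
Σ Rᵢ = 0 + 548 + 1167 + 951 + 1958 + 1059 = 5683
N̂ = 72652922 / 5683 ≈ 12784.3 → 12784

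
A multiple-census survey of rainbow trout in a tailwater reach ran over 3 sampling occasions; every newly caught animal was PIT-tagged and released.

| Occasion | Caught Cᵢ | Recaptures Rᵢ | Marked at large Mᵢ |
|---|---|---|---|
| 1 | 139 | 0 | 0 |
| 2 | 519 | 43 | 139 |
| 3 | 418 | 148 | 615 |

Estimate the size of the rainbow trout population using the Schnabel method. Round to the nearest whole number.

Σ MᵢCᵢ = 0·139 + 139·519 + 615·418 = 0 + 72141 + 257070 = 329211
Σ Rᵢ = 0 + 43 + 148 = 191
N̂ = 329211 / 191 ≈ 1723.6 → 1724

N ≈ 1724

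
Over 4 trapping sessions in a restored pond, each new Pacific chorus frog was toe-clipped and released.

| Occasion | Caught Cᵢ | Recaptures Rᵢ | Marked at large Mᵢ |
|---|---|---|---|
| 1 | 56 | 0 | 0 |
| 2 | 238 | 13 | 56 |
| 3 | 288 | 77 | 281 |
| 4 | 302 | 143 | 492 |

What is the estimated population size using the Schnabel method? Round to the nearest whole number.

Σ MᵢCᵢ = 0·56 + 56·238 + 281·288 + 492·302 = 0 + 13328 + 80928 + 148584 = 242840
Σ Rᵢ = 0 + 13 + 77 + 143 = 233
N̂ = 242840 / 233 ≈ 1042.2 → 1042

N ≈ 1042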